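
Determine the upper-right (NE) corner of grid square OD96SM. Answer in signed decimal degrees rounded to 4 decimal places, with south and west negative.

Field O=14, D=3: +14·20° lon, +3·10° lat → SW at lon 100°, lat -60°.
Square 9, 6: +9·2° lon, +6·1° lat → SW at lon 118°, lat -54°.
Subsquare s=18, m=12: +18·0.0833333° lon, +12·0.0416667° lat → SW at lon 119.5°, lat -53.5°.
Cell spans 0.0833333° lon × 0.0416667° lat. NE corner is SW corner plus one full cell.
latitude -53.4583, longitude 119.5833.

-53.4583, 119.5833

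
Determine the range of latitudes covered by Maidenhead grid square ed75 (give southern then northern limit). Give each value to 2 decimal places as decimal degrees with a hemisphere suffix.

55.00° S, 54.00° S

Field E=4, D=3: +4·20° lon, +3·10° lat → SW at lon -100°, lat -60°.
Square 7, 5: +7·2° lon, +5·1° lat → SW at lon -86°, lat -55°.
Cell spans 2° lon × 1° lat.
south 55.00° S, north 54.00° S.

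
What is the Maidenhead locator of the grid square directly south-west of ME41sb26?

ME41sb15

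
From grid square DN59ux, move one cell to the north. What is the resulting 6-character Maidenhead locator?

Latitude subsquare x = 23; +1 → 24, wraps to 0 = a, carry into square.
Latitude square 9; +1 → 10, wraps to 0, carry into field.
Latitude field N = 13; +1 → 14 = O.
The longitude characters are unchanged.

DO50ua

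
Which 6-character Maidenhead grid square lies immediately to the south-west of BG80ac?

Longitude subsquare a = 0; −1 → -1, wraps to 23 = x, carry into square.
Longitude square 8; −1 → 7.
Latitude subsquare c = 2; −1 → 1 = b.

BG70xb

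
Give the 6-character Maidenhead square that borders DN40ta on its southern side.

Latitude subsquare a = 0; −1 → -1, wraps to 23 = x, carry into square.
Latitude square 0; −1 → -1, wraps to 9, carry into field.
Latitude field N = 13; −1 → 12 = M.
The longitude characters are unchanged.

DM49tx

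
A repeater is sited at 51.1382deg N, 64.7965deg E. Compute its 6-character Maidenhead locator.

MO21jd

Offset from 180°W / 90°S: lon 244.7965°, lat 141.1382°.
Field: 244.7965/20 → 12 → M, 141.1382/10 → 14 → O; chars MO.
Square: 4.7965/2 → 2, 1.1382/1 → 1; chars 21.
Subsquare: 0.7965/0.0833333 → 9 → j, 0.1382/0.0416667 → 3 → d; chars jd.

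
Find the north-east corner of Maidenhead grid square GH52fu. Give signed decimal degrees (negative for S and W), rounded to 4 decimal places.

-17.1250, -49.5000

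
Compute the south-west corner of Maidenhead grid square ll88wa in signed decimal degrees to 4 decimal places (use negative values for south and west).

Field L=11, L=11: +11·20° lon, +11·10° lat → SW at lon 40°, lat 20°.
Square 8, 8: +8·2° lon, +8·1° lat → SW at lon 56°, lat 28°.
Subsquare w=22, a=0: +22·0.0833333° lon, +0·0.0416667° lat → SW at lon 57.8333°, lat 28°.
latitude 28.0000, longitude 57.8333.

28.0000, 57.8333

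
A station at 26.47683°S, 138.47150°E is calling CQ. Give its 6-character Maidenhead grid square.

PG93fm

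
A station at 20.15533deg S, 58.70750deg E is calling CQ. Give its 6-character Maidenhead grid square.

LG99iu

Add 180° to longitude and 90° to latitude: 238.7075, 69.8447.
Field (20°×10°, letters A–R): lon ⌊238.7075/20⌋ = 11 → L; lat ⌊69.8447/10⌋ = 6 → G.
Square (2°×1°, digits 0–9): lon ⌊18.7075/2⌋ = 9; lat ⌊9.8447/1⌋ = 9.
Subsquare (5′×2.5′, letters a–x): lon ⌊0.7075/0.0833333⌋ = 8 → i; lat ⌊0.8447/0.0416667⌋ = 20 → u.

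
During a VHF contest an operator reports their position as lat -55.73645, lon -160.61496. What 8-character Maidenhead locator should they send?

Offset from 180°W / 90°S: lon 19.38504°, lat 34.26355°.
Field (20°×10°, letters A–R): 19.38504/20 → 0 → A, 34.26355/10 → 3 → D; chars AD.
Square (2°×1°, digits 0–9): 19.38504/2 → 9, 4.26355/1 → 4; chars 94.
Subsquare (5′×2.5′, letters a–x): 1.38504/0.0833333 → 16 → q, 0.26355/0.0416667 → 6 → g; chars qg.
Extended square (30″×15″, digits 0–9): 0.05171/0.00833333 → 6, 0.01355/0.00416667 → 3; chars 63.

AD94qg63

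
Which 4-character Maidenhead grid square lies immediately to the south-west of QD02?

Longitude square 0; −1 → -1, wraps to 9, carry into field.
Longitude field Q = 16; −1 → 15 = P.
Latitude square 2; −1 → 1.

PD91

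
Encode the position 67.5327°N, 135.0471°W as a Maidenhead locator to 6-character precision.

Shift to the Maidenhead origin (180°W, 90°S): lon 44.9529, lat 157.5327.
Field: lon ⌊44.9529/20⌋ = 2 → C; lat ⌊157.5327/10⌋ = 15 → P.
Square: lon ⌊4.9529/2⌋ = 2; lat ⌊7.5327/1⌋ = 7.
Subsquare: lon ⌊0.9529/0.0833333⌋ = 11 → l; lat ⌊0.5327/0.0416667⌋ = 12 → m.

CP27lm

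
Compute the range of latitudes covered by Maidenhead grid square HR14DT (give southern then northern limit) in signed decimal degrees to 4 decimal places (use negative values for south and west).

84.7917, 84.8333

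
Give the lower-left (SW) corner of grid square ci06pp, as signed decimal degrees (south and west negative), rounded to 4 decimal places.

-3.3750, -138.7500

Field C=2, I=8: +2·20° lon, +8·10° lat → SW at lon -140°, lat -10°.
Square 0, 6: +0·2° lon, +6·1° lat → SW at lon -140°, lat -4°.
Subsquare p=15, p=15: +15·0.0833333° lon, +15·0.0416667° lat → SW at lon -138.75°, lat -3.375°.
latitude -3.3750, longitude -138.7500.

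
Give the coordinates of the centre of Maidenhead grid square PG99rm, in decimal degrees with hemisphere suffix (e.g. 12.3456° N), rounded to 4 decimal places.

20.4792° S, 139.4583° E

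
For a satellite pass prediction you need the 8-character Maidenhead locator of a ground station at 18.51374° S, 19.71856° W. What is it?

Offset from 180°W / 90°S: lon 160.28144°, lat 71.48626°.
Field: 160.28144/20 → 8 → I, 71.48626/10 → 7 → H; chars IH.
Square: 0.28144/2 → 0, 1.48626/1 → 1; chars 01.
Subsquare: 0.28144/0.0833333 → 3 → d, 0.48626/0.0416667 → 11 → l; chars dl.
Extended square: 0.03144/0.00833333 → 3, 0.02793/0.00416667 → 6; chars 36.

IH01dl36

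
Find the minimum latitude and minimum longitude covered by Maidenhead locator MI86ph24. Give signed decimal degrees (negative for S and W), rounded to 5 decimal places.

-3.69167, 77.26667

Field M=12, I=8: +12·20° lon, +8·10° lat → SW at lon 60°, lat -10°.
Square 8, 6: +8·2° lon, +6·1° lat → SW at lon 76°, lat -4°.
Subsquare p=15, h=7: +15·0.0833333° lon, +7·0.0416667° lat → SW at lon 77.25°, lat -3.70833°.
Extended square 2, 4: +2·0.00833333° lon, +4·0.00416667° lat → SW at lon 77.2667°, lat -3.69167°.
latitude -3.69167, longitude 77.26667.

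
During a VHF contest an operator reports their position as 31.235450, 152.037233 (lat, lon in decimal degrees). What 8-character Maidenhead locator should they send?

QM61af46

Shift to the Maidenhead origin (180°W, 90°S): lon 332.03723, lat 121.23545.
Field (20°×10°, letters A–R): 332.03723/20 → 16 → Q, 121.23545/10 → 12 → M; chars QM.
Square (2°×1°, digits 0–9): 12.03723/2 → 6, 1.23545/1 → 1; chars 61.
Subsquare (5′×2.5′, letters a–x): 0.03723/0.0833333 → 0 → a, 0.23545/0.0416667 → 5 → f; chars af.
Extended square (30″×15″, digits 0–9): 0.03723/0.00833333 → 4, 0.02712/0.00416667 → 6; chars 46.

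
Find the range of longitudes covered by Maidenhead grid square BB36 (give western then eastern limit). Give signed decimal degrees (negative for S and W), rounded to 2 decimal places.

Field B=1, B=1: +1·20° lon, +1·10° lat → SW at lon -160°, lat -80°.
Square 3, 6: +3·2° lon, +6·1° lat → SW at lon -154°, lat -74°.
Cell spans 2° lon × 1° lat.
west -154.00, east -152.00.

-154.00, -152.00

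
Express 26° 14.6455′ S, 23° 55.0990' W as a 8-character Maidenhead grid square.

HG83as91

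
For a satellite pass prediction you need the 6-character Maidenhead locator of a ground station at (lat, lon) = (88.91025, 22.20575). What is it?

KR18cv

Offset from 180°W / 90°S: lon 202.2057°, lat 178.9103°.
Field: lon ⌊202.2057/20⌋ = 10 → K; lat ⌊178.9103/10⌋ = 17 → R.
Square: lon ⌊2.2057/2⌋ = 1; lat ⌊8.9103/1⌋ = 8.
Subsquare: lon ⌊0.2057/0.0833333⌋ = 2 → c; lat ⌊0.9103/0.0416667⌋ = 21 → v.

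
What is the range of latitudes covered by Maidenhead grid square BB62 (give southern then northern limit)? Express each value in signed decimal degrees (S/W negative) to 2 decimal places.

-78.00, -77.00

Field B=1, B=1: +1·20° lon, +1·10° lat → SW at lon -160°, lat -80°.
Square 6, 2: +6·2° lon, +2·1° lat → SW at lon -148°, lat -78°.
Cell spans 2° lon × 1° lat.
south -78.00, north -77.00.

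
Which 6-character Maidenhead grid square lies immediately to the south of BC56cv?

BC56cu

Latitude subsquare v = 21; −1 → 20 = u.
The longitude characters are unchanged.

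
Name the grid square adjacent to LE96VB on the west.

Longitude subsquare v = 21; −1 → 20 = u.
The latitude characters are unchanged.

LE96ub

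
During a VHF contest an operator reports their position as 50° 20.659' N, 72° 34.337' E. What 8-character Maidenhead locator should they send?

Shift to the Maidenhead origin (180°W, 90°S): lon 252.57228, lat 140.34432.
Field (20°×10°, letters A–R): lon ⌊252.57228/20⌋ = 12 → M; lat ⌊140.34432/10⌋ = 14 → O.
Square (2°×1°, digits 0–9): lon ⌊12.57228/2⌋ = 6; lat ⌊0.34432/1⌋ = 0.
Subsquare (5′×2.5′, letters a–x): lon ⌊0.57228/0.0833333⌋ = 6 → g; lat ⌊0.34432/0.0416667⌋ = 8 → i.
Extended square (30″×15″, digits 0–9): lon ⌊0.07228/0.00833333⌋ = 8; lat ⌊0.01098/0.00416667⌋ = 2.

MO60gi82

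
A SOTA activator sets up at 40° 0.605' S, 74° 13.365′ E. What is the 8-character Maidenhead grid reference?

ME79cx67

Shift to the Maidenhead origin (180°W, 90°S): lon 254.22275, lat 49.98992.
Field: lon ⌊254.22275/20⌋ = 12 → M; lat ⌊49.98992/10⌋ = 4 → E.
Square: lon ⌊14.22275/2⌋ = 7; lat ⌊9.98992/1⌋ = 9.
Subsquare: lon ⌊0.22275/0.0833333⌋ = 2 → c; lat ⌊0.98992/0.0416667⌋ = 23 → x.
Extended square: lon ⌊0.05608/0.00833333⌋ = 6; lat ⌊0.03158/0.00416667⌋ = 7.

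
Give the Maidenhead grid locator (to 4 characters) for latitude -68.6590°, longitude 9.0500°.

JC41

Shift to the Maidenhead origin (180°W, 90°S): lon 189.05, lat 21.34.
Field: 189.05/20 → 9 → J, 21.34/10 → 2 → C; chars JC.
Square: 9.05/2 → 4, 1.34/1 → 1; chars 41.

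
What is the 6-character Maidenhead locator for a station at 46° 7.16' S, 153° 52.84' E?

Offset from 180°W / 90°S: lon 333.8807°, lat 43.8807°.
Field: lon ⌊333.8807/20⌋ = 16 → Q; lat ⌊43.8807/10⌋ = 4 → E.
Square: lon ⌊13.8807/2⌋ = 6; lat ⌊3.8807/1⌋ = 3.
Subsquare: lon ⌊1.8807/0.0833333⌋ = 22 → w; lat ⌊0.8807/0.0416667⌋ = 21 → v.

QE63wv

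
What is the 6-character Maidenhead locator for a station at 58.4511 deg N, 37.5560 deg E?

KO88sk

Add 180° to longitude and 90° to latitude: 217.5560, 148.4511.
Field: lon ⌊217.5560/20⌋ = 10 → K; lat ⌊148.4511/10⌋ = 14 → O.
Square: lon ⌊17.5560/2⌋ = 8; lat ⌊8.4511/1⌋ = 8.
Subsquare: lon ⌊1.5560/0.0833333⌋ = 18 → s; lat ⌊0.4511/0.0416667⌋ = 10 → k.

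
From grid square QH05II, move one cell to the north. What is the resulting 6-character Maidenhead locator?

QH05ij

Latitude subsquare i = 8; +1 → 9 = j.
The longitude characters are unchanged.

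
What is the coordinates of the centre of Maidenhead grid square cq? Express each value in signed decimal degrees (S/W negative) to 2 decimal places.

Field C=2, Q=16: +2·20° lon, +16·10° lat → SW at lon -140°, lat 70°.
Cell spans 20° lon × 10° lat. Centre is SW corner plus half of each.
latitude 75.00, longitude -130.00.

75.00, -130.00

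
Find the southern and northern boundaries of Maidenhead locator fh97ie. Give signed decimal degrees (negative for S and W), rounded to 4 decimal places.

Field F=5, H=7: +5·20° lon, +7·10° lat → SW at lon -80°, lat -20°.
Square 9, 7: +9·2° lon, +7·1° lat → SW at lon -62°, lat -13°.
Subsquare i=8, e=4: +8·0.0833333° lon, +4·0.0416667° lat → SW at lon -61.3333°, lat -12.8333°.
Cell spans 0.0833333° lon × 0.0416667° lat.
south -12.8333, north -12.7917.

-12.8333, -12.7917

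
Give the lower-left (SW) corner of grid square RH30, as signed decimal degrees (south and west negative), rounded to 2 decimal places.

-20.00, 166.00

Field R=17, H=7: +17·20° lon, +7·10° lat → SW at lon 160°, lat -20°.
Square 3, 0: +3·2° lon, +0·1° lat → SW at lon 166°, lat -20°.
latitude -20.00, longitude 166.00.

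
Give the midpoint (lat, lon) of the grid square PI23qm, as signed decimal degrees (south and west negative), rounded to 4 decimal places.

-6.4792, 125.3750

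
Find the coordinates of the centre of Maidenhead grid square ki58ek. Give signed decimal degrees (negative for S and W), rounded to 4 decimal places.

-1.5625, 30.3750

Field K=10, I=8: +10·20° lon, +8·10° lat → SW at lon 20°, lat -10°.
Square 5, 8: +5·2° lon, +8·1° lat → SW at lon 30°, lat -2°.
Subsquare e=4, k=10: +4·0.0833333° lon, +10·0.0416667° lat → SW at lon 30.3333°, lat -1.58333°.
Cell spans 0.0833333° lon × 0.0416667° lat. Centre is SW corner plus half of each.
latitude -1.5625, longitude 30.3750.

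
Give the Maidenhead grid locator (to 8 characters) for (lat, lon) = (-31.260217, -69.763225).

Offset from 180°W / 90°S: lon 110.23677°, lat 58.73978°.
Field: 110.23677/20 → 5 → F, 58.73978/10 → 5 → F; chars FF.
Square: 10.23677/2 → 5, 8.73978/1 → 8; chars 58.
Subsquare: 0.23677/0.0833333 → 2 → c, 0.73978/0.0416667 → 17 → r; chars cr.
Extended square: 0.07011/0.00833333 → 8, 0.03145/0.00416667 → 7; chars 87.

FF58cr87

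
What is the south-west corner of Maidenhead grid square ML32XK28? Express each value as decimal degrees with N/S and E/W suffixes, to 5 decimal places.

22.45000° N, 67.93333° E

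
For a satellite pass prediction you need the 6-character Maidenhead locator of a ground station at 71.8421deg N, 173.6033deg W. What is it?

Add 180° to longitude and 90° to latitude: 6.3967, 161.8421.
Field: 6.3967/20 → 0 → A, 161.8421/10 → 16 → Q; chars AQ.
Square: 6.3967/2 → 3, 1.8421/1 → 1; chars 31.
Subsquare: 0.3967/0.0833333 → 4 → e, 0.8421/0.0416667 → 20 → u; chars eu.

AQ31eu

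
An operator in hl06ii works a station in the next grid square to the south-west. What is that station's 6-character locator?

HL06hh

Longitude subsquare i = 8; −1 → 7 = h.
Latitude subsquare i = 8; −1 → 7 = h.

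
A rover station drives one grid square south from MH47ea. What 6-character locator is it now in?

MH46ex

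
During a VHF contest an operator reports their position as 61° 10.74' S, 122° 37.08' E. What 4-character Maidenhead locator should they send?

Add 180° to longitude and 90° to latitude: 302.62, 28.82.
Field: 302.62/20 → 15 → P, 28.82/10 → 2 → C; chars PC.
Square: 2.62/2 → 1, 8.82/1 → 8; chars 18.

PC18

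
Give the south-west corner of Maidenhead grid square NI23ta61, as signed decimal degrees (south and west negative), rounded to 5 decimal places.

Field N=13, I=8: +13·20° lon, +8·10° lat → SW at lon 80°, lat -10°.
Square 2, 3: +2·2° lon, +3·1° lat → SW at lon 84°, lat -7°.
Subsquare t=19, a=0: +19·0.0833333° lon, +0·0.0416667° lat → SW at lon 85.5833°, lat -7°.
Extended square 6, 1: +6·0.00833333° lon, +1·0.00416667° lat → SW at lon 85.6333°, lat -6.99583°.
latitude -6.99583, longitude 85.63333.

-6.99583, 85.63333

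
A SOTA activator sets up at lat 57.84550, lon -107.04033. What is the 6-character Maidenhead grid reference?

Offset from 180°W / 90°S: lon 72.9597°, lat 147.8455°.
Field: 72.9597/20 → 3 → D, 147.8455/10 → 14 → O; chars DO.
Square: 12.9597/2 → 6, 7.8455/1 → 7; chars 67.
Subsquare: 0.9597/0.0833333 → 11 → l, 0.8455/0.0416667 → 20 → u; chars lu.

DO67lu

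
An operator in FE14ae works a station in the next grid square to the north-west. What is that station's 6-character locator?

Longitude subsquare a = 0; −1 → -1, wraps to 23 = x, carry into square.
Longitude square 1; −1 → 0.
Latitude subsquare e = 4; +1 → 5 = f.

FE04xf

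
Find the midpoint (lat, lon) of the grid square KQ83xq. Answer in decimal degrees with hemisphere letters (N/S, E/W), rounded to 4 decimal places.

73.6875° N, 37.9583° E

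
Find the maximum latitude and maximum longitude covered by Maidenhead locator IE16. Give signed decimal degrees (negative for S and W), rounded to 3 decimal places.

-43.000, -16.000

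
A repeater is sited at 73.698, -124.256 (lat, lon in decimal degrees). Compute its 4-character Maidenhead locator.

CQ73

Shift to the Maidenhead origin (180°W, 90°S): lon 55.74, lat 163.70.
Field (20°×10°, letters A–R): lon ⌊55.74/20⌋ = 2 → C; lat ⌊163.70/10⌋ = 16 → Q.
Square (2°×1°, digits 0–9): lon ⌊15.74/2⌋ = 7; lat ⌊3.70/1⌋ = 3.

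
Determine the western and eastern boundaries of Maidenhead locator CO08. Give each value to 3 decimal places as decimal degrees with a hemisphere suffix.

Field C=2, O=14: +2·20° lon, +14·10° lat → SW at lon -140°, lat 50°.
Square 0, 8: +0·2° lon, +8·1° lat → SW at lon -140°, lat 58°.
Cell spans 2° lon × 1° lat.
west 140.000° W, east 138.000° W.

140.000° W, 138.000° W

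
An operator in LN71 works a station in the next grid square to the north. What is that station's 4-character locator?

LN72

Latitude square 1; +1 → 2.
The longitude characters are unchanged.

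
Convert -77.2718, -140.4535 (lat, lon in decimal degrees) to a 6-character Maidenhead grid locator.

BB92sr

Shift to the Maidenhead origin (180°W, 90°S): lon 39.5465, lat 12.7282.
Field: 39.5465/20 → 1 → B, 12.7282/10 → 1 → B; chars BB.
Square: 19.5465/2 → 9, 2.7282/1 → 2; chars 92.
Subsquare: 1.5465/0.0833333 → 18 → s, 0.7282/0.0416667 → 17 → r; chars sr.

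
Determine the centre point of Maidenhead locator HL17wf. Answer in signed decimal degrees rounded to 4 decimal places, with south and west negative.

27.2292, -36.1250

Field H=7, L=11: +7·20° lon, +11·10° lat → SW at lon -40°, lat 20°.
Square 1, 7: +1·2° lon, +7·1° lat → SW at lon -38°, lat 27°.
Subsquare w=22, f=5: +22·0.0833333° lon, +5·0.0416667° lat → SW at lon -36.1667°, lat 27.2083°.
Cell spans 0.0833333° lon × 0.0416667° lat. Centre is SW corner plus half of each.
latitude 27.2292, longitude -36.1250.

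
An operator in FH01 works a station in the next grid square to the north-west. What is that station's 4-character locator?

EH92

Longitude square 0; −1 → -1, wraps to 9, carry into field.
Longitude field F = 5; −1 → 4 = E.
Latitude square 1; +1 → 2.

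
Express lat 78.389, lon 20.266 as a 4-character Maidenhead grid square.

Offset from 180°W / 90°S: lon 200.27°, lat 168.39°.
Field: lon ⌊200.27/20⌋ = 10 → K; lat ⌊168.39/10⌋ = 16 → Q.
Square: lon ⌊0.27/2⌋ = 0; lat ⌊8.39/1⌋ = 8.

KQ08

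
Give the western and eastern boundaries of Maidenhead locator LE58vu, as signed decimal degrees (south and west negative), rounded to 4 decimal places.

Field L=11, E=4: +11·20° lon, +4·10° lat → SW at lon 40°, lat -50°.
Square 5, 8: +5·2° lon, +8·1° lat → SW at lon 50°, lat -42°.
Subsquare v=21, u=20: +21·0.0833333° lon, +20·0.0416667° lat → SW at lon 51.75°, lat -41.1667°.
Cell spans 0.0833333° lon × 0.0416667° lat.
west 51.7500, east 51.8333.

51.7500, 51.8333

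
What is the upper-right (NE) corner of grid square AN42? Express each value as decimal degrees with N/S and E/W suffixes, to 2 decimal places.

43.00° N, 170.00° W

Field A=0, N=13: +0·20° lon, +13·10° lat → SW at lon -180°, lat 40°.
Square 4, 2: +4·2° lon, +2·1° lat → SW at lon -172°, lat 42°.
Cell spans 2° lon × 1° lat. NE corner is SW corner plus one full cell.
latitude 43.00° N, longitude 170.00° W.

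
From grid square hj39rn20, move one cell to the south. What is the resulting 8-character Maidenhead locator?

HJ39rm29

Latitude extended square 0; −1 → -1, wraps to 9, carry into subsquare.
Latitude subsquare n = 13; −1 → 12 = m.
The longitude characters are unchanged.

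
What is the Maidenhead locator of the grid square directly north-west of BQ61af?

BQ51xg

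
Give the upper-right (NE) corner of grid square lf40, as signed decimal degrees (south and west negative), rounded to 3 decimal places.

Field L=11, F=5: +11·20° lon, +5·10° lat → SW at lon 40°, lat -40°.
Square 4, 0: +4·2° lon, +0·1° lat → SW at lon 48°, lat -40°.
Cell spans 2° lon × 1° lat. NE corner is SW corner plus one full cell.
latitude -39.000, longitude 50.000.

-39.000, 50.000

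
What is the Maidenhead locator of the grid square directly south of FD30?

FC39

Latitude square 0; −1 → -1, wraps to 9, carry into field.
Latitude field D = 3; −1 → 2 = C.
The longitude characters are unchanged.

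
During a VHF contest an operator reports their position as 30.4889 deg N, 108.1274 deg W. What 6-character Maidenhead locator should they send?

Add 180° to longitude and 90° to latitude: 71.8726, 120.4889.
Field: 71.8726/20 → 3 → D, 120.4889/10 → 12 → M; chars DM.
Square: 11.8726/2 → 5, 0.4889/1 → 0; chars 50.
Subsquare: 1.8726/0.0833333 → 22 → w, 0.4889/0.0416667 → 11 → l; chars wl.

DM50wl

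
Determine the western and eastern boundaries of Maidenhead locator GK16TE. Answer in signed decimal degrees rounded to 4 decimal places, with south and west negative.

-56.4167, -56.3333

Field G=6, K=10: +6·20° lon, +10·10° lat → SW at lon -60°, lat 10°.
Square 1, 6: +1·2° lon, +6·1° lat → SW at lon -58°, lat 16°.
Subsquare t=19, e=4: +19·0.0833333° lon, +4·0.0416667° lat → SW at lon -56.4167°, lat 16.1667°.
Cell spans 0.0833333° lon × 0.0416667° lat.
west -56.4167, east -56.3333.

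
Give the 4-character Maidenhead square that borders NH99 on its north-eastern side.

OI00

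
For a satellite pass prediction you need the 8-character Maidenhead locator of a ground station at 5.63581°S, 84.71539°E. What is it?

NI24ii57

Add 180° to longitude and 90° to latitude: 264.71539, 84.36419.
Field: lon ⌊264.71539/20⌋ = 13 → N; lat ⌊84.36419/10⌋ = 8 → I.
Square: lon ⌊4.71539/2⌋ = 2; lat ⌊4.36419/1⌋ = 4.
Subsquare: lon ⌊0.71539/0.0833333⌋ = 8 → i; lat ⌊0.36419/0.0416667⌋ = 8 → i.
Extended square: lon ⌊0.04872/0.00833333⌋ = 5; lat ⌊0.03086/0.00416667⌋ = 7.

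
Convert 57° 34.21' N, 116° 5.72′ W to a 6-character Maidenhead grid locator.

DO17wn

Offset from 180°W / 90°S: lon 63.9047°, lat 147.5702°.
Field: 63.9047/20 → 3 → D, 147.5702/10 → 14 → O; chars DO.
Square: 3.9047/2 → 1, 7.5702/1 → 7; chars 17.
Subsquare: 1.9047/0.0833333 → 22 → w, 0.5702/0.0416667 → 13 → n; chars wn.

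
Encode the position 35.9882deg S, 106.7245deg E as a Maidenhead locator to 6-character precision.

OF34ia

Offset from 180°W / 90°S: lon 286.7245°, lat 54.0118°.
Field: lon ⌊286.7245/20⌋ = 14 → O; lat ⌊54.0118/10⌋ = 5 → F.
Square: lon ⌊6.7245/2⌋ = 3; lat ⌊4.0118/1⌋ = 4.
Subsquare: lon ⌊0.7245/0.0833333⌋ = 8 → i; lat ⌊0.0118/0.0416667⌋ = 0 → a.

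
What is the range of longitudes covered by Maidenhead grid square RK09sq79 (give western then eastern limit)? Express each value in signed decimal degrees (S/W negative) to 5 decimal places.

161.55833, 161.56667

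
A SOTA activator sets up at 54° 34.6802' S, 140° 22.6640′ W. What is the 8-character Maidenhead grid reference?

Shift to the Maidenhead origin (180°W, 90°S): lon 39.62227, lat 35.42200.
Field: lon ⌊39.62227/20⌋ = 1 → B; lat ⌊35.42200/10⌋ = 3 → D.
Square: lon ⌊19.62227/2⌋ = 9; lat ⌊5.42200/1⌋ = 5.
Subsquare: lon ⌊1.62227/0.0833333⌋ = 19 → t; lat ⌊0.42200/0.0416667⌋ = 10 → k.
Extended square: lon ⌊0.03893/0.00833333⌋ = 4; lat ⌊0.00533/0.00416667⌋ = 1.

BD95tk41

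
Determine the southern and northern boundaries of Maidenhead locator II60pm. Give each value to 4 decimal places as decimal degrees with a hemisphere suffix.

Field I=8, I=8: +8·20° lon, +8·10° lat → SW at lon -20°, lat -10°.
Square 6, 0: +6·2° lon, +0·1° lat → SW at lon -8°, lat -10°.
Subsquare p=15, m=12: +15·0.0833333° lon, +12·0.0416667° lat → SW at lon -6.75°, lat -9.5°.
Cell spans 0.0833333° lon × 0.0416667° lat.
south 9.5000° S, north 9.4583° S.

9.5000° S, 9.4583° S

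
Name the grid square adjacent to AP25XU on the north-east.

Longitude subsquare x = 23; +1 → 24, wraps to 0 = a, carry into square.
Longitude square 2; +1 → 3.
Latitude subsquare u = 20; +1 → 21 = v.

AP35av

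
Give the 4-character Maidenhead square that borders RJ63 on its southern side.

RJ62

Latitude square 3; −1 → 2.
The longitude characters are unchanged.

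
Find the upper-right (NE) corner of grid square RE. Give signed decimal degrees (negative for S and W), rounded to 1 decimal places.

-40.0, 180.0

Field R=17, E=4: +17·20° lon, +4·10° lat → SW at lon 160°, lat -50°.
Cell spans 20° lon × 10° lat. NE corner is SW corner plus one full cell.
latitude -40.0, longitude 180.0.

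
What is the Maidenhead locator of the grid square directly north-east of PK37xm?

PK47an

Longitude subsquare x = 23; +1 → 24, wraps to 0 = a, carry into square.
Longitude square 3; +1 → 4.
Latitude subsquare m = 12; +1 → 13 = n.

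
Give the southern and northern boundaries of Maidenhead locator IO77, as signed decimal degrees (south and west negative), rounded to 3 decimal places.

Field I=8, O=14: +8·20° lon, +14·10° lat → SW at lon -20°, lat 50°.
Square 7, 7: +7·2° lon, +7·1° lat → SW at lon -6°, lat 57°.
Cell spans 2° lon × 1° lat.
south 57.000, north 58.000.

57.000, 58.000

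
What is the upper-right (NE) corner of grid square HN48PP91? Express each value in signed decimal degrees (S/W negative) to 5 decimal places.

48.63333, -30.66667

Field H=7, N=13: +7·20° lon, +13·10° lat → SW at lon -40°, lat 40°.
Square 4, 8: +4·2° lon, +8·1° lat → SW at lon -32°, lat 48°.
Subsquare p=15, p=15: +15·0.0833333° lon, +15·0.0416667° lat → SW at lon -30.75°, lat 48.625°.
Extended square 9, 1: +9·0.00833333° lon, +1·0.00416667° lat → SW at lon -30.675°, lat 48.6292°.
Cell spans 0.00833333° lon × 0.00416667° lat. NE corner is SW corner plus one full cell.
latitude 48.63333, longitude -30.66667.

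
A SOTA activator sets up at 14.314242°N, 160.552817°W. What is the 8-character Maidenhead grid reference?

AK94rh35

Offset from 180°W / 90°S: lon 19.44718°, lat 104.31424°.
Field: lon ⌊19.44718/20⌋ = 0 → A; lat ⌊104.31424/10⌋ = 10 → K.
Square: lon ⌊19.44718/2⌋ = 9; lat ⌊4.31424/1⌋ = 4.
Subsquare: lon ⌊1.44718/0.0833333⌋ = 17 → r; lat ⌊0.31424/0.0416667⌋ = 7 → h.
Extended square: lon ⌊0.03052/0.00833333⌋ = 3; lat ⌊0.02258/0.00416667⌋ = 5.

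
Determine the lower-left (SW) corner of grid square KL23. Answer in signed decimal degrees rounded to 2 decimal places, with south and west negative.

Field K=10, L=11: +10·20° lon, +11·10° lat → SW at lon 20°, lat 20°.
Square 2, 3: +2·2° lon, +3·1° lat → SW at lon 24°, lat 23°.
latitude 23.00, longitude 24.00.

23.00, 24.00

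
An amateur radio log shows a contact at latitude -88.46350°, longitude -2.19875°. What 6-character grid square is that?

Offset from 180°W / 90°S: lon 177.8013°, lat 1.5365°.
Field: lon ⌊177.8013/20⌋ = 8 → I; lat ⌊1.5365/10⌋ = 0 → A.
Square: lon ⌊17.8013/2⌋ = 8; lat ⌊1.5365/1⌋ = 1.
Subsquare: lon ⌊1.8013/0.0833333⌋ = 21 → v; lat ⌊0.5365/0.0416667⌋ = 12 → m.

IA81vm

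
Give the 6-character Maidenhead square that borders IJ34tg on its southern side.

IJ34tf

Latitude subsquare g = 6; −1 → 5 = f.
The longitude characters are unchanged.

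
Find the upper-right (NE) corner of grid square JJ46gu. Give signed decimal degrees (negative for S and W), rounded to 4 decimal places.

6.8750, 8.5833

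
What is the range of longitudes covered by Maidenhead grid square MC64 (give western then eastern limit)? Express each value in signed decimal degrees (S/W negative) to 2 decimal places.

72.00, 74.00

Field M=12, C=2: +12·20° lon, +2·10° lat → SW at lon 60°, lat -70°.
Square 6, 4: +6·2° lon, +4·1° lat → SW at lon 72°, lat -66°.
Cell spans 2° lon × 1° lat.
west 72.00, east 74.00.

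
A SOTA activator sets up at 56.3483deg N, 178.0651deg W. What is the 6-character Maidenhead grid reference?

AO06xi

Add 180° to longitude and 90° to latitude: 1.9349, 146.3483.
Field: 1.9349/20 → 0 → A, 146.3483/10 → 14 → O; chars AO.
Square: 1.9349/2 → 0, 6.3483/1 → 6; chars 06.
Subsquare: 1.9349/0.0833333 → 23 → x, 0.3483/0.0416667 → 8 → i; chars xi.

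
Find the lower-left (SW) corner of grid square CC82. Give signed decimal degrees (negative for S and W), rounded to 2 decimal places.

-68.00, -124.00

Field C=2, C=2: +2·20° lon, +2·10° lat → SW at lon -140°, lat -70°.
Square 8, 2: +8·2° lon, +2·1° lat → SW at lon -124°, lat -68°.
latitude -68.00, longitude -124.00.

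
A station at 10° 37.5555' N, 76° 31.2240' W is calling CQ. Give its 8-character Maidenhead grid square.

Offset from 180°W / 90°S: lon 103.47960°, lat 100.62592°.
Field: 103.47960/20 → 5 → F, 100.62592/10 → 10 → K; chars FK.
Square: 3.47960/2 → 1, 0.62592/1 → 0; chars 10.
Subsquare: 1.47960/0.0833333 → 17 → r, 0.62592/0.0416667 → 15 → p; chars rp.
Extended square: 0.06293/0.00833333 → 7, 0.00092/0.00416667 → 0; chars 70.

FK10rp70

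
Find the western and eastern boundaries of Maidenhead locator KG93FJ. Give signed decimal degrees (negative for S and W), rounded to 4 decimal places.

Field K=10, G=6: +10·20° lon, +6·10° lat → SW at lon 20°, lat -30°.
Square 9, 3: +9·2° lon, +3·1° lat → SW at lon 38°, lat -27°.
Subsquare f=5, j=9: +5·0.0833333° lon, +9·0.0416667° lat → SW at lon 38.4167°, lat -26.625°.
Cell spans 0.0833333° lon × 0.0416667° lat.
west 38.4167, east 38.5000.

38.4167, 38.5000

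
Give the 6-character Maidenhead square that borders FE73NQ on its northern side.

Latitude subsquare q = 16; +1 → 17 = r.
The longitude characters are unchanged.

FE73nr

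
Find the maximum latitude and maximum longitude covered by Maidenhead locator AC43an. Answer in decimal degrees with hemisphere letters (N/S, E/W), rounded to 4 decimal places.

66.4167° S, 171.9167° W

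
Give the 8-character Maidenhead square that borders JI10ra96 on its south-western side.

JI10ra85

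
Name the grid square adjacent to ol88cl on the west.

Longitude subsquare c = 2; −1 → 1 = b.
The latitude characters are unchanged.

OL88bl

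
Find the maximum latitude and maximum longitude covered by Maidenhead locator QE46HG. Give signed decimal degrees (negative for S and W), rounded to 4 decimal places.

-43.7083, 148.6667

Field Q=16, E=4: +16·20° lon, +4·10° lat → SW at lon 140°, lat -50°.
Square 4, 6: +4·2° lon, +6·1° lat → SW at lon 148°, lat -44°.
Subsquare h=7, g=6: +7·0.0833333° lon, +6·0.0416667° lat → SW at lon 148.583°, lat -43.75°.
Cell spans 0.0833333° lon × 0.0416667° lat. NE corner is SW corner plus one full cell.
latitude -43.7083, longitude 148.6667.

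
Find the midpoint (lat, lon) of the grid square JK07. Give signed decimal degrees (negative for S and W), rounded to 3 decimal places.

17.500, 1.000

Field J=9, K=10: +9·20° lon, +10·10° lat → SW at lon 0°, lat 10°.
Square 0, 7: +0·2° lon, +7·1° lat → SW at lon 0°, lat 17°.
Cell spans 2° lon × 1° lat. Centre is SW corner plus half of each.
latitude 17.500, longitude 1.000.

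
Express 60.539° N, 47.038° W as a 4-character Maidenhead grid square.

Shift to the Maidenhead origin (180°W, 90°S): lon 132.96, lat 150.54.
Field: lon ⌊132.96/20⌋ = 6 → G; lat ⌊150.54/10⌋ = 15 → P.
Square: lon ⌊12.96/2⌋ = 6; lat ⌊0.54/1⌋ = 0.

GP60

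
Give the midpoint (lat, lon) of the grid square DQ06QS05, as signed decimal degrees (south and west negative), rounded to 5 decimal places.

76.77292, -118.66250

Field D=3, Q=16: +3·20° lon, +16·10° lat → SW at lon -120°, lat 70°.
Square 0, 6: +0·2° lon, +6·1° lat → SW at lon -120°, lat 76°.
Subsquare q=16, s=18: +16·0.0833333° lon, +18·0.0416667° lat → SW at lon -118.667°, lat 76.75°.
Extended square 0, 5: +0·0.00833333° lon, +5·0.00416667° lat → SW at lon -118.667°, lat 76.7708°.
Cell spans 0.00833333° lon × 0.00416667° lat. Centre is SW corner plus half of each.
latitude 76.77292, longitude -118.66250.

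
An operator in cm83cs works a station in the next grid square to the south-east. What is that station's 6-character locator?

CM83dr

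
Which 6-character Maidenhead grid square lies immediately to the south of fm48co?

FM48cn

Latitude subsquare o = 14; −1 → 13 = n.
The longitude characters are unchanged.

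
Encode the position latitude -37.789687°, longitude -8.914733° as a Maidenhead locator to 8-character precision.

Shift to the Maidenhead origin (180°W, 90°S): lon 171.08527, lat 52.21031.
Field: 171.08527/20 → 8 → I, 52.21031/10 → 5 → F; chars IF.
Square: 11.08527/2 → 5, 2.21031/1 → 2; chars 52.
Subsquare: 1.08527/0.0833333 → 13 → n, 0.21031/0.0416667 → 5 → f; chars nf.
Extended square: 0.00193/0.00833333 → 0, 0.00198/0.00416667 → 0; chars 00.

IF52nf00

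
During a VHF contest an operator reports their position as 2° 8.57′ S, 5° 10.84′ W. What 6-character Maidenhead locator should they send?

Add 180° to longitude and 90° to latitude: 174.8193, 87.8572.
Field: lon ⌊174.8193/20⌋ = 8 → I; lat ⌊87.8572/10⌋ = 8 → I.
Square: lon ⌊14.8193/2⌋ = 7; lat ⌊7.8572/1⌋ = 7.
Subsquare: lon ⌊0.8193/0.0833333⌋ = 9 → j; lat ⌊0.8572/0.0416667⌋ = 20 → u.

II77ju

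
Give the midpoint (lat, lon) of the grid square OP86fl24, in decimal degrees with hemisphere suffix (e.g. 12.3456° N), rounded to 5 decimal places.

66.47708° N, 116.43750° E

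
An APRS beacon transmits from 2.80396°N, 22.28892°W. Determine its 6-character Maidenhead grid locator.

HJ82ut

Offset from 180°W / 90°S: lon 157.7111°, lat 92.8040°.
Field (20°×10°, letters A–R): 157.7111/20 → 7 → H, 92.8040/10 → 9 → J; chars HJ.
Square (2°×1°, digits 0–9): 17.7111/2 → 8, 2.8040/1 → 2; chars 82.
Subsquare (5′×2.5′, letters a–x): 1.7111/0.0833333 → 20 → u, 0.8040/0.0416667 → 19 → t; chars ut.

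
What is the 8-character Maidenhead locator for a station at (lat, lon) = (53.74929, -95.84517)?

EO23br89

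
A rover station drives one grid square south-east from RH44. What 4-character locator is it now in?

RH53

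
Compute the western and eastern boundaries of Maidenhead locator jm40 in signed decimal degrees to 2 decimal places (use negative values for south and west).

Field J=9, M=12: +9·20° lon, +12·10° lat → SW at lon 0°, lat 30°.
Square 4, 0: +4·2° lon, +0·1° lat → SW at lon 8°, lat 30°.
Cell spans 2° lon × 1° lat.
west 8.00, east 10.00.

8.00, 10.00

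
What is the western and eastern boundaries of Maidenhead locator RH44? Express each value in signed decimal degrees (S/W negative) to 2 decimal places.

168.00, 170.00

Field R=17, H=7: +17·20° lon, +7·10° lat → SW at lon 160°, lat -20°.
Square 4, 4: +4·2° lon, +4·1° lat → SW at lon 168°, lat -16°.
Cell spans 2° lon × 1° lat.
west 168.00, east 170.00.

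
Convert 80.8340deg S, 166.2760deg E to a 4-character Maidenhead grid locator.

RA39

Offset from 180°W / 90°S: lon 346.28°, lat 9.17°.
Field: lon ⌊346.28/20⌋ = 17 → R; lat ⌊9.17/10⌋ = 0 → A.
Square: lon ⌊6.28/2⌋ = 3; lat ⌊9.17/1⌋ = 9.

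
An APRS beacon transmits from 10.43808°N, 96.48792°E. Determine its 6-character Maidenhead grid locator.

NK80fk

Add 180° to longitude and 90° to latitude: 276.4879, 100.4381.
Field: lon ⌊276.4879/20⌋ = 13 → N; lat ⌊100.4381/10⌋ = 10 → K.
Square: lon ⌊16.4879/2⌋ = 8; lat ⌊0.4381/1⌋ = 0.
Subsquare: lon ⌊0.4879/0.0833333⌋ = 5 → f; lat ⌊0.4381/0.0416667⌋ = 10 → k.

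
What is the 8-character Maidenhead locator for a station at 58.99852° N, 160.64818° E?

RO08hx79

Add 180° to longitude and 90° to latitude: 340.64818, 148.99852.
Field: lon ⌊340.64818/20⌋ = 17 → R; lat ⌊148.99852/10⌋ = 14 → O.
Square: lon ⌊0.64818/2⌋ = 0; lat ⌊8.99852/1⌋ = 8.
Subsquare: lon ⌊0.64818/0.0833333⌋ = 7 → h; lat ⌊0.99852/0.0416667⌋ = 23 → x.
Extended square: lon ⌊0.06485/0.00833333⌋ = 7; lat ⌊0.04019/0.00416667⌋ = 9.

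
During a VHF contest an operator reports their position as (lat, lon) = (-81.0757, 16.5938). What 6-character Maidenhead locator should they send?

Offset from 180°W / 90°S: lon 196.5938°, lat 8.9243°.
Field (20°×10°, letters A–R): 196.5938/20 → 9 → J, 8.9243/10 → 0 → A; chars JA.
Square (2°×1°, digits 0–9): 16.5938/2 → 8, 8.9243/1 → 8; chars 88.
Subsquare (5′×2.5′, letters a–x): 0.5938/0.0833333 → 7 → h, 0.9243/0.0416667 → 22 → w; chars hw.

JA88hw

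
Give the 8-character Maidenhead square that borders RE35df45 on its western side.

RE35df35

Longitude extended square 4; −1 → 3.
The latitude characters are unchanged.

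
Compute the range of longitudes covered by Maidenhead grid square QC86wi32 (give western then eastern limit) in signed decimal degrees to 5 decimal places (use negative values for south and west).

157.85833, 157.86667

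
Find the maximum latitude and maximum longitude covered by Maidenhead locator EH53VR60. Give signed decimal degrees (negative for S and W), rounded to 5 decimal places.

Field E=4, H=7: +4·20° lon, +7·10° lat → SW at lon -100°, lat -20°.
Square 5, 3: +5·2° lon, +3·1° lat → SW at lon -90°, lat -17°.
Subsquare v=21, r=17: +21·0.0833333° lon, +17·0.0416667° lat → SW at lon -88.25°, lat -16.2917°.
Extended square 6, 0: +6·0.00833333° lon, +0·0.00416667° lat → SW at lon -88.2°, lat -16.2917°.
Cell spans 0.00833333° lon × 0.00416667° lat. NE corner is SW corner plus one full cell.
latitude -16.28750, longitude -88.19167.

-16.28750, -88.19167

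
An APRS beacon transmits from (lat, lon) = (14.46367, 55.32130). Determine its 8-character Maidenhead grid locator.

LK74pl81

Shift to the Maidenhead origin (180°W, 90°S): lon 235.32130, lat 104.46367.
Field: 235.32130/20 → 11 → L, 104.46367/10 → 10 → K; chars LK.
Square: 15.32130/2 → 7, 4.46367/1 → 4; chars 74.
Subsquare: 1.32130/0.0833333 → 15 → p, 0.46367/0.0416667 → 11 → l; chars pl.
Extended square: 0.07130/0.00833333 → 8, 0.00534/0.00416667 → 1; chars 81.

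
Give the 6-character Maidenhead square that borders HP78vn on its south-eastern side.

HP78wm

Longitude subsquare v = 21; +1 → 22 = w.
Latitude subsquare n = 13; −1 → 12 = m.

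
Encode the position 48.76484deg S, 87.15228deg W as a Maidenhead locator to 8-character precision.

Shift to the Maidenhead origin (180°W, 90°S): lon 92.84772, lat 41.23516.
Field: 92.84772/20 → 4 → E, 41.23516/10 → 4 → E; chars EE.
Square: 12.84772/2 → 6, 1.23516/1 → 1; chars 61.
Subsquare: 0.84772/0.0833333 → 10 → k, 0.23516/0.0416667 → 5 → f; chars kf.
Extended square: 0.01439/0.00833333 → 1, 0.02683/0.00416667 → 6; chars 16.

EE61kf16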